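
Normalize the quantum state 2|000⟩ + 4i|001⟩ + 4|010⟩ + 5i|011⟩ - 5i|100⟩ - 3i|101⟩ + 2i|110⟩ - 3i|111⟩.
0.1925|000⟩ + 0.3849i|001⟩ + 0.3849|010⟩ + 0.4811i|011⟩ - 0.4811i|100⟩ - 0.2887i|101⟩ + 0.1925i|110⟩ - 0.2887i|111⟩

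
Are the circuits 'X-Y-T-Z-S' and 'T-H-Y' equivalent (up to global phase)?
No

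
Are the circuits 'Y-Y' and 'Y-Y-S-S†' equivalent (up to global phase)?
Yes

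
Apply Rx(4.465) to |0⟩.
-0.6145|0⟩ - 0.7889i|1⟩

Rx(4.465) = [[cos(θ/2), −i·sin(θ/2)], [−i·sin(θ/2), cos(θ/2)]]; θ = 4.465, cos(θ/2) ≈ -0.614462, sin(θ/2) ≈ 0.788947.
With a = amp(|0⟩) = 1 and b = amp(|1⟩) = 0:
new amp(|0⟩) = (-0.614462)·a + (-0.788947i)·b = -0.6145
new amp(|1⟩) = (-0.788947i)·a + (-0.614462)·b = -0.7889i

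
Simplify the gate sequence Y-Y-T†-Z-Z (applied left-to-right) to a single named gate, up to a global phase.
T†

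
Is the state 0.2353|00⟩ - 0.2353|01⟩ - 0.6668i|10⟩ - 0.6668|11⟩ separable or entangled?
Entangled

Writing the state as a|00⟩ + b|01⟩ + c|10⟩ + d|11⟩, it is a product state iff ad − bc = 0.
Here (a, b, c, d) = (0.2353, -0.2353, -0.6668i, -0.6668): ad − bc = (0.2353)(-0.6668) − (-0.2353)(-0.6668i) = (-0.1569 - 0.1569i) ≠ 0, so the state is entangled.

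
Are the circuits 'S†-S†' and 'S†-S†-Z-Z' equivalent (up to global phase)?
Yes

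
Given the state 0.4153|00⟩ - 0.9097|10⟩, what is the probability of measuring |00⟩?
0.1725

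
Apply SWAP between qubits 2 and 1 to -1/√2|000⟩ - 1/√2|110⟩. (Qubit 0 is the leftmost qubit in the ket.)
-1/√2|000⟩ - 1/√2|101⟩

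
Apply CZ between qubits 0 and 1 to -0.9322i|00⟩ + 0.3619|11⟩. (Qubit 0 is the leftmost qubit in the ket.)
-0.9322i|00⟩ - 0.3619|11⟩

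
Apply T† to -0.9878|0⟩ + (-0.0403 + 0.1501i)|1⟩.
-0.9878|0⟩ + (0.07764 + 0.1346i)|1⟩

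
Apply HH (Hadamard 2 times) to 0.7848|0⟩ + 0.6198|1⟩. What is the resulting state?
0.7848|0⟩ + 0.6198|1⟩

H² = I, so an even number of Hadamards cancels: H^2 = I and the state is unchanged.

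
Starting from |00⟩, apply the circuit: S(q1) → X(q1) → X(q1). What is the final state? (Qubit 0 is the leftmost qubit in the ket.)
|00⟩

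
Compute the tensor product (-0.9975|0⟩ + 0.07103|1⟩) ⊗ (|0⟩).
-0.9975|00⟩ + 0.07103|10⟩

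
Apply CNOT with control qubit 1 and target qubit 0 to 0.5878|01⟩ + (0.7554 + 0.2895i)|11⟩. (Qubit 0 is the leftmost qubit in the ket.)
(0.7554 + 0.2895i)|01⟩ + 0.5878|11⟩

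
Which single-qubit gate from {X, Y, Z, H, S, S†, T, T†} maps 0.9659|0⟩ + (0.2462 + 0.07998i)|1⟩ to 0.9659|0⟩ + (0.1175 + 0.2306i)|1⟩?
T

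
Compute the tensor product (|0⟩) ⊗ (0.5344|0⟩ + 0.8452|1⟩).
0.5344|00⟩ + 0.8452|01⟩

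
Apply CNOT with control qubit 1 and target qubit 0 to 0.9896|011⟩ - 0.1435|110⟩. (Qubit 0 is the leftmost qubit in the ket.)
-0.1435|010⟩ + 0.9896|111⟩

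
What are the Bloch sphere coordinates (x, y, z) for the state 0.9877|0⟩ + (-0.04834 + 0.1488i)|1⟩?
(-0.09549, 0.2939, 0.9511)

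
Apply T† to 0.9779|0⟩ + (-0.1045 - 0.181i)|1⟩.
0.9779|0⟩ + (-0.2019 - 0.05409i)|1⟩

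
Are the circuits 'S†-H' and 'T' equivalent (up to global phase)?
No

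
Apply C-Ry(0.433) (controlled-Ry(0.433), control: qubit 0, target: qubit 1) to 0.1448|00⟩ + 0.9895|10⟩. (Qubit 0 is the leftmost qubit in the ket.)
0.1448|00⟩ + 0.9664|10⟩ + 0.2126|11⟩

C-Ry(0.433) leaves the control-|0⟩ kets |00⟩, |01⟩ unchanged and applies Ry(0.433) to qubit 1 on the control-|1⟩ pair (|10⟩, |11⟩).
Ry(0.433) = [[cos(θ/2), −sin(θ/2)], [sin(θ/2), cos(θ/2)]]; θ = 0.433, cos(θ/2) ≈ 0.976655, sin(θ/2) ≈ 0.214813.
With a = amp(|10⟩) = 0.9895 and b = amp(|11⟩) = 0:
new amp(|10⟩) = (0.976655)·a + (-0.214813)·b = 0.9664
new amp(|11⟩) = (0.214813)·a + (0.976655)·b = 0.2126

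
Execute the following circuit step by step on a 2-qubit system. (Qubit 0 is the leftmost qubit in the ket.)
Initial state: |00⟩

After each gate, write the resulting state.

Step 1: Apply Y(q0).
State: i|10⟩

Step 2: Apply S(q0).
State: -|10⟩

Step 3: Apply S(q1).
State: -|10⟩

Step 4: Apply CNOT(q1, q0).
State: -|10⟩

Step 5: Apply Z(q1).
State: -|10⟩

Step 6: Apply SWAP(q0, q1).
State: -|01⟩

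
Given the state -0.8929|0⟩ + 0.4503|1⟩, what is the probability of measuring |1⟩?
0.2028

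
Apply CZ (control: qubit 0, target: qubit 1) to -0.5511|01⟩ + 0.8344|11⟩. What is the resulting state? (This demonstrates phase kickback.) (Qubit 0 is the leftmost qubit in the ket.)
-0.5511|01⟩ - 0.8344|11⟩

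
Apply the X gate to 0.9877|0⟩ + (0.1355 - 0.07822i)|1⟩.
(0.1355 - 0.07822i)|0⟩ + 0.9877|1⟩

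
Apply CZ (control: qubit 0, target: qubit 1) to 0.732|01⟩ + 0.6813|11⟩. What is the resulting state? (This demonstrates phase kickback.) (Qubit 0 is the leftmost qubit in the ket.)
0.732|01⟩ - 0.6813|11⟩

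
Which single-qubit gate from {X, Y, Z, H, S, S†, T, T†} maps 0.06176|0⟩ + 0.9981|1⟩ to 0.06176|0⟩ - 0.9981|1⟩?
Z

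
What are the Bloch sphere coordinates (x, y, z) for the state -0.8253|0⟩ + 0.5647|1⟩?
(-0.9321, 0, 0.3622)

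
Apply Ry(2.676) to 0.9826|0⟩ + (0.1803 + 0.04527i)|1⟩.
(0.05125 - 0.04405i)|0⟩ + (0.9977 + 0.01044i)|1⟩

Ry(2.676) = [[cos(θ/2), −sin(θ/2)], [sin(θ/2), cos(θ/2)]]; θ = 2.676, cos(θ/2) ≈ 0.230699, sin(θ/2) ≈ 0.973025.
With a = amp(|0⟩) = 0.9826 and b = amp(|1⟩) = (0.1803 + 0.04527i):
new amp(|0⟩) = (0.230699)·a + (-0.973025)·b = (0.05125 - 0.04405i)
new amp(|1⟩) = (0.973025)·a + (0.230699)·b = (0.9977 + 0.01044i)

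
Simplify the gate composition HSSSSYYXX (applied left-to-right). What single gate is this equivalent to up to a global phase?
H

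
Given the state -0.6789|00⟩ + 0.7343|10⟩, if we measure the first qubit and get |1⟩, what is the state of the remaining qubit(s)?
|0⟩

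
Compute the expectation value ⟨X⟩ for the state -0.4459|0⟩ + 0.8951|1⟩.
-0.7983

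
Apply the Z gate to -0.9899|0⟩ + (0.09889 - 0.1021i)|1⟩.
-0.9899|0⟩ + (-0.09889 + 0.1021i)|1⟩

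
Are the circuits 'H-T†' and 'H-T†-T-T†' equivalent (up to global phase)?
Yes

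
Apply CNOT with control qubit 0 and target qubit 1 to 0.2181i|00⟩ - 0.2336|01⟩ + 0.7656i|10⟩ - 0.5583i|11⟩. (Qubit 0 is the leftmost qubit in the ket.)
0.2181i|00⟩ - 0.2336|01⟩ - 0.5583i|10⟩ + 0.7656i|11⟩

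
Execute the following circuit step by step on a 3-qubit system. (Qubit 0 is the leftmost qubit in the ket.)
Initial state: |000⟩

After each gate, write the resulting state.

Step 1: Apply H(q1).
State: 1/√2|000⟩ + 1/√2|010⟩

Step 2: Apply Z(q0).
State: 1/√2|000⟩ + 1/√2|010⟩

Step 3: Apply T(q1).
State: 1/√2|000⟩ + (1/2 + (1/2)i)|010⟩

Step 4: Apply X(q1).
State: (1/2 + (1/2)i)|000⟩ + 1/√2|010⟩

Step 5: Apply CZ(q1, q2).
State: (1/2 + (1/2)i)|000⟩ + 1/√2|010⟩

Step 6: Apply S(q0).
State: (1/2 + (1/2)i)|000⟩ + 1/√2|010⟩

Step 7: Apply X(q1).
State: 1/√2|000⟩ + (1/2 + (1/2)i)|010⟩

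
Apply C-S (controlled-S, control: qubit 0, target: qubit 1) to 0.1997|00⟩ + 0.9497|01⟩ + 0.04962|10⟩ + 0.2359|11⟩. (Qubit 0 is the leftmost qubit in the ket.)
0.1997|00⟩ + 0.9497|01⟩ + 0.04962|10⟩ + 0.2359i|11⟩

C-S leaves the control-|0⟩ kets |00⟩, |01⟩ unchanged and applies S to qubit 1 on the control-|1⟩ pair (|10⟩, |11⟩).
S = [[1, 0], [0, i]].
With a = amp(|10⟩) = 0.04962 and b = amp(|11⟩) = 0.2359:
new amp(|10⟩) = (1)·a = 0.04962
new amp(|11⟩) = (i)·b = 0.2359i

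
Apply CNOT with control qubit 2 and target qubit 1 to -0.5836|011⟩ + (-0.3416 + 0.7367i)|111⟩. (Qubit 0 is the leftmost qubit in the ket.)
-0.5836|001⟩ + (-0.3416 + 0.7367i)|101⟩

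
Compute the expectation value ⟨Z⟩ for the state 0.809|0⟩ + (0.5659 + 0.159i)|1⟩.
0.309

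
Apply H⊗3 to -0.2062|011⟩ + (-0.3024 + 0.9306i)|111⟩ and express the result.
(-0.1798 + 0.329i)|000⟩ + (0.1798 - 0.329i)|001⟩ + (0.1798 - 0.329i)|010⟩ + (-0.1798 + 0.329i)|011⟩ + (0.03401 - 0.329i)|100⟩ + (-0.03401 + 0.329i)|101⟩ + (-0.03401 + 0.329i)|110⟩ + (0.03401 - 0.329i)|111⟩

H⊗3 gives amp(|y⟩) = (1/2√2) Σ_x (−1)^(x·y) amp(|x⟩), where x·y is the number of positions in which both x and y have a 1.
|000⟩: (-0.2062 + (-0.3024 + 0.9306i))/(2√2) = (-0.1798 + 0.329i)
|001⟩: (0.2062 - (-0.3024 + 0.9306i))/(2√2) = (0.1798 - 0.329i)
|010⟩: (0.2062 - (-0.3024 + 0.9306i))/(2√2) = (0.1798 - 0.329i)
|011⟩: (-0.2062 + (-0.3024 + 0.9306i))/(2√2) = (-0.1798 + 0.329i)
|100⟩: (-0.2062 - (-0.3024 + 0.9306i))/(2√2) = (0.03401 - 0.329i)
|101⟩: (0.2062 + (-0.3024 + 0.9306i))/(2√2) = (-0.03401 + 0.329i)
|110⟩: (0.2062 + (-0.3024 + 0.9306i))/(2√2) = (-0.03401 + 0.329i)
|111⟩: (-0.2062 - (-0.3024 + 0.9306i))/(2√2) = (0.03401 - 0.329i)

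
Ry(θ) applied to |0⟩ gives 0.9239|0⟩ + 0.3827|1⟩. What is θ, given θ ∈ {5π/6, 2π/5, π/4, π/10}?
π/4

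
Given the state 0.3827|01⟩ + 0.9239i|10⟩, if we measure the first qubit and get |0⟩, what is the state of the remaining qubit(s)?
|1⟩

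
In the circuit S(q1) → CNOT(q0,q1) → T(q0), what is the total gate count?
3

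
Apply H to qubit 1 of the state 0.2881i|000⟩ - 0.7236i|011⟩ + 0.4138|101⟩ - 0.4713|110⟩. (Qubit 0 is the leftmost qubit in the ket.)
0.2037i|000⟩ - 0.5117i|001⟩ + 0.2037i|010⟩ + 0.5117i|011⟩ - 0.3333|100⟩ + 0.2926|101⟩ + 0.3333|110⟩ + 0.2926|111⟩

H on qubit 1 mixes each pair of kets that differ only in qubit 1: amplitudes (a, b) of (|…0…⟩, |…1…⟩) become ((a + b)/√2, (a − b)/√2). Kets absent from the input have amplitude 0.
(|000⟩, |010⟩): (a, b) = (0.2881i, 0) → (0.2037i, 0.2037i)
(|001⟩, |011⟩): (a, b) = (0, -0.7236i) → (-0.5117i, 0.5117i)
(|100⟩, |110⟩): (a, b) = (0, -0.4713) → (-0.3333, 0.3333)
(|101⟩, |111⟩): (a, b) = (0.4138, 0) → (0.2926, 0.2926)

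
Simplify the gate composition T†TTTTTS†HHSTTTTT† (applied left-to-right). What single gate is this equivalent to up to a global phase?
T†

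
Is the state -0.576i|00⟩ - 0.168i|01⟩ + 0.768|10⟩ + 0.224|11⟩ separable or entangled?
Separable

Writing the state as a|00⟩ + b|01⟩ + c|10⟩ + d|11⟩, it is a product state iff ad − bc = 0.
Here (a, b, c, d) = (-0.576i, -0.168i, 0.768, 0.224): ad − bc = (-0.576i)(0.224) − (-0.168i)(0.768) = 0, so the state is separable.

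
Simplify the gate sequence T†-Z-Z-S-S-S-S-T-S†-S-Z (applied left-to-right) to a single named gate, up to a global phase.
Z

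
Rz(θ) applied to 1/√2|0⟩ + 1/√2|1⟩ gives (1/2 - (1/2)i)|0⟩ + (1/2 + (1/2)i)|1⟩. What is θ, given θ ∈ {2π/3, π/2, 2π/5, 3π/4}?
π/2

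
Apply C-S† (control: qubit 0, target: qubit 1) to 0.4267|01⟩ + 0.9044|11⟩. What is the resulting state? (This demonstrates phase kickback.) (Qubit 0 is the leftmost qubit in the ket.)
0.4267|01⟩ - 0.9044i|11⟩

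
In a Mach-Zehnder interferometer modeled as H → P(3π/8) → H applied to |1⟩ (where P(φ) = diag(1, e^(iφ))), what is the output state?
(0.3087 - 0.4619i)|0⟩ + (0.6913 + 0.4619i)|1⟩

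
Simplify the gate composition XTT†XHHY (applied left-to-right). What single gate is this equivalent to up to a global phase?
Y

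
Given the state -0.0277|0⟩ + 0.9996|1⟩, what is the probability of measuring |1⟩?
0.9992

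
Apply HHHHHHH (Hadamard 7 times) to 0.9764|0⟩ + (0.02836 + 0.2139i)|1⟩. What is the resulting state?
(0.7105 + 0.1513i)|0⟩ + (0.6704 - 0.1513i)|1⟩

H² = I, so H^7 = H: a single Hadamard. With (a, b) = (0.9764, (0.02836 + 0.2139i)), H gives ((a + b)/√2, (a − b)/√2) = ((0.7105 + 0.1513i), (0.6704 - 0.1513i)).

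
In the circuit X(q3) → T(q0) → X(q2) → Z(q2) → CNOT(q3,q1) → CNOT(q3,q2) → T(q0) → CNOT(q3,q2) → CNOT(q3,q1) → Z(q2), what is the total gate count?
10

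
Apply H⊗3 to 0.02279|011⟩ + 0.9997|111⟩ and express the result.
0.3615|000⟩ - 0.3615|001⟩ - 0.3615|010⟩ + 0.3615|011⟩ - 0.3454|100⟩ + 0.3454|101⟩ + 0.3454|110⟩ - 0.3454|111⟩

H⊗3 gives amp(|y⟩) = (1/2√2) Σ_x (−1)^(x·y) amp(|x⟩), where x·y is the number of positions in which both x and y have a 1.
|000⟩: (0.02279 + 0.9997)/(2√2) = 0.3615
|001⟩: (-0.02279 - 0.9997)/(2√2) = -0.3615
|010⟩: (-0.02279 - 0.9997)/(2√2) = -0.3615
|011⟩: (0.02279 + 0.9997)/(2√2) = 0.3615
|100⟩: (0.02279 - 0.9997)/(2√2) = -0.3454
|101⟩: (-0.02279 + 0.9997)/(2√2) = 0.3454
|110⟩: (-0.02279 + 0.9997)/(2√2) = 0.3454
|111⟩: (0.02279 - 0.9997)/(2√2) = -0.3454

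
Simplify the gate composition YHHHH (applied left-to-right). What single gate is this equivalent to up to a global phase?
Y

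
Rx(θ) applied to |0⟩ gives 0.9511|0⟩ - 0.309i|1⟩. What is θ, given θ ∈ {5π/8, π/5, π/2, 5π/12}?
π/5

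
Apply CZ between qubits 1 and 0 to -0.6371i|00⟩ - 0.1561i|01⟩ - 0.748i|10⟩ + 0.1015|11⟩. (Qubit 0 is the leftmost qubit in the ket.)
-0.6371i|00⟩ - 0.1561i|01⟩ - 0.748i|10⟩ - 0.1015|11⟩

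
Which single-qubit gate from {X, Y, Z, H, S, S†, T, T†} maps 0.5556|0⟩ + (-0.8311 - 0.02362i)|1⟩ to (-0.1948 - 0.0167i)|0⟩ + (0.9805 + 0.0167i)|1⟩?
H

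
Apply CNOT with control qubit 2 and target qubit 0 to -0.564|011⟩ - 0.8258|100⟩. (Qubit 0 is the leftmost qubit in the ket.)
-0.8258|100⟩ - 0.564|111⟩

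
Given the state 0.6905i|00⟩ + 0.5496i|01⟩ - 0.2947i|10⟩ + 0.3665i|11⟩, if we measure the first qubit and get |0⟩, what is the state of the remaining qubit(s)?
0.7824i|0⟩ + 0.6228i|1⟩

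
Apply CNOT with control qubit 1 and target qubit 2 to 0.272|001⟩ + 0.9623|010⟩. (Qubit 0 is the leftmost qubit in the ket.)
0.272|001⟩ + 0.9623|011⟩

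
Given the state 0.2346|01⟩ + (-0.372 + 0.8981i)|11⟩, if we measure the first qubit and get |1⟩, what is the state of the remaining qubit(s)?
(-0.3827 + 0.9239i)|1⟩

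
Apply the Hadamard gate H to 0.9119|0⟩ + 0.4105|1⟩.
0.9351|0⟩ + 0.3545|1⟩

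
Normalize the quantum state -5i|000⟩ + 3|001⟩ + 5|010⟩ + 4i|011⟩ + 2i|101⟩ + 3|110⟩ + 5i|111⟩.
-0.4704i|000⟩ + 0.2822|001⟩ + 0.4704|010⟩ + 0.3763i|011⟩ + 0.1881i|101⟩ + 0.2822|110⟩ + 0.4704i|111⟩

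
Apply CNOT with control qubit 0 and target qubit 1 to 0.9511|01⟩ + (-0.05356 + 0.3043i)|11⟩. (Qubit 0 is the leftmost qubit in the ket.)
0.9511|01⟩ + (-0.05356 + 0.3043i)|10⟩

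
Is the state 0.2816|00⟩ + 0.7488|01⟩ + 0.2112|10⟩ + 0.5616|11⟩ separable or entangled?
Separable

Writing the state as a|00⟩ + b|01⟩ + c|10⟩ + d|11⟩, it is a product state iff ad − bc = 0.
Here (a, b, c, d) = (0.2816, 0.7488, 0.2112, 0.5616): ad − bc = (0.2816)(0.5616) − (0.7488)(0.2112) = 0, so the state is separable.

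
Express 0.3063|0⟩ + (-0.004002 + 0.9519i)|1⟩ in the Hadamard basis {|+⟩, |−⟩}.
(0.2138 + 0.6731i)|+⟩ + (0.2194 - 0.6731i)|−⟩

With |ψ⟩ = α|0⟩ + β|1⟩, the Hadamard-basis coefficients are ⟨+|ψ⟩ = (α + β)/√2 and ⟨−|ψ⟩ = (α − β)/√2.
Here α = 0.3063, β = (-0.004002 + 0.9519i): (α + β)/√2 = (0.2138 + 0.6731i), (α − β)/√2 = (0.2194 - 0.6731i).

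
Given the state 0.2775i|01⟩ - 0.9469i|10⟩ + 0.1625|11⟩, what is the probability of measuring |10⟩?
0.8966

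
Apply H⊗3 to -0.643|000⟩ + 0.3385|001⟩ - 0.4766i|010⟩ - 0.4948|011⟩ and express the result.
(-0.2826 - 0.1685i)|000⟩ + (-0.1721 - 0.1685i)|001⟩ + (0.06728 + 0.1685i)|010⟩ + (-0.522 + 0.1685i)|011⟩ + (-0.2826 - 0.1685i)|100⟩ + (-0.1721 - 0.1685i)|101⟩ + (0.06728 + 0.1685i)|110⟩ + (-0.522 + 0.1685i)|111⟩

H⊗3 gives amp(|y⟩) = (1/2√2) Σ_x (−1)^(x·y) amp(|x⟩), where x·y is the number of positions in which both x and y have a 1.
|000⟩: (-0.643 + 0.3385 - 0.4766i - 0.4948)/(2√2) = (-0.2826 - 0.1685i)
|001⟩: (-0.643 - 0.3385 - 0.4766i + 0.4948)/(2√2) = (-0.1721 - 0.1685i)
|010⟩: (-0.643 + 0.3385 + 0.4766i + 0.4948)/(2√2) = (0.06728 + 0.1685i)
|011⟩: (-0.643 - 0.3385 + 0.4766i - 0.4948)/(2√2) = (-0.522 + 0.1685i)
|100⟩: (-0.643 + 0.3385 - 0.4766i - 0.4948)/(2√2) = (-0.2826 - 0.1685i)
|101⟩: (-0.643 - 0.3385 - 0.4766i + 0.4948)/(2√2) = (-0.1721 - 0.1685i)
|110⟩: (-0.643 + 0.3385 + 0.4766i + 0.4948)/(2√2) = (0.06728 + 0.1685i)
|111⟩: (-0.643 - 0.3385 + 0.4766i - 0.4948)/(2√2) = (-0.522 + 0.1685i)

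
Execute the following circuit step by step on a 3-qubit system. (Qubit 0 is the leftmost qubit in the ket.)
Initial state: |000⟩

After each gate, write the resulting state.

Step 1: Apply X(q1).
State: |010⟩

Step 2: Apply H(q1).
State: 1/√2|000⟩ - 1/√2|010⟩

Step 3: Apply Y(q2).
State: (1/√2)i|001⟩ - (1/√2)i|011⟩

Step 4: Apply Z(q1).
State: (1/√2)i|001⟩ + (1/√2)i|011⟩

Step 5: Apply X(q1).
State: (1/√2)i|001⟩ + (1/√2)i|011⟩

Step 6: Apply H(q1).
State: i|001⟩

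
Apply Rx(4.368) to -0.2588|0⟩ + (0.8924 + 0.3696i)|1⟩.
(0.4512 - 0.7298i)|0⟩ + (-0.5136 - 0.001052i)|1⟩

Rx(4.368) = [[cos(θ/2), −i·sin(θ/2)], [−i·sin(θ/2), cos(θ/2)]]; θ = 4.368, cos(θ/2) ≈ -0.57549, sin(θ/2) ≈ 0.817809.
With a = amp(|0⟩) = -0.2588 and b = amp(|1⟩) = (0.8924 + 0.3696i):
new amp(|0⟩) = (-0.57549)·a + (-0.817809i)·b = (0.4512 - 0.7298i)
new amp(|1⟩) = (-0.817809i)·a + (-0.57549)·b = (-0.5136 - 0.001052i)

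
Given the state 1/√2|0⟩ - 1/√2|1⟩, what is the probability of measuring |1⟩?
1/2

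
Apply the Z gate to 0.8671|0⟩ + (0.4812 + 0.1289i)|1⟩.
0.8671|0⟩ + (-0.4812 - 0.1289i)|1⟩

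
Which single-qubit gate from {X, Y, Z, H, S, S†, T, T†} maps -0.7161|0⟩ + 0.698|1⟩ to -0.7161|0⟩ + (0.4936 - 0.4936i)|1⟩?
T†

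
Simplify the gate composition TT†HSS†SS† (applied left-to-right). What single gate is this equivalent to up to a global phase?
H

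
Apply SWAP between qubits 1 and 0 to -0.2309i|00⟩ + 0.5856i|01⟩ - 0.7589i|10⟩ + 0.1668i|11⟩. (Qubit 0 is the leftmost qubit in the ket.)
-0.2309i|00⟩ - 0.7589i|01⟩ + 0.5856i|10⟩ + 0.1668i|11⟩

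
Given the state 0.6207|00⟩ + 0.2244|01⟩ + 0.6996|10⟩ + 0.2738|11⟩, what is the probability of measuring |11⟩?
0.07497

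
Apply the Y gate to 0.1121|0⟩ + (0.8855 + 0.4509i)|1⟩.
(0.4509 - 0.8855i)|0⟩ + 0.1121i|1⟩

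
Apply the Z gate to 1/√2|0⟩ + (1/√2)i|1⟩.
1/√2|0⟩ - (1/√2)i|1⟩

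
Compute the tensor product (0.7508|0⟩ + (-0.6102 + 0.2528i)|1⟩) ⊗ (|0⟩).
0.7508|00⟩ + (-0.6102 + 0.2528i)|10⟩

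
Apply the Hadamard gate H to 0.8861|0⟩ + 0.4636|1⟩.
0.9544|0⟩ + 0.2988|1⟩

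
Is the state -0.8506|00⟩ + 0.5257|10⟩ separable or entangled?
Separable

Writing the state as a|00⟩ + b|01⟩ + c|10⟩ + d|11⟩, it is a product state iff ad − bc = 0.
Here (a, b, c, d) = (-0.8506, 0, 0.5257, 0): ad − bc = (-0.8506)(0) − (0)(0.5257) = 0, so the state is separable.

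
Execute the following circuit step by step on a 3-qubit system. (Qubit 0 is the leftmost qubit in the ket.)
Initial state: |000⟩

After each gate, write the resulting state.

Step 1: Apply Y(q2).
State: i|001⟩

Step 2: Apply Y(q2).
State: |000⟩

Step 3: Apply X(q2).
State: |001⟩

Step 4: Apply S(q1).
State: |001⟩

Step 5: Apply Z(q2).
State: -|001⟩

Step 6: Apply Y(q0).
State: -i|101⟩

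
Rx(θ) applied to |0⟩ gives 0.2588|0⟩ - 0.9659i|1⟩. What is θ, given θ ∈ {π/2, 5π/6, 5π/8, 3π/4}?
5π/6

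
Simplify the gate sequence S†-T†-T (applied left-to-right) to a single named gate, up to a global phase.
S†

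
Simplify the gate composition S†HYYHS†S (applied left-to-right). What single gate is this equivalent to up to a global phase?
S†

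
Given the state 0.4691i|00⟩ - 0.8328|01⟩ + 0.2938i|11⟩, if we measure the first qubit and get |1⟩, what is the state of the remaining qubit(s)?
i|1⟩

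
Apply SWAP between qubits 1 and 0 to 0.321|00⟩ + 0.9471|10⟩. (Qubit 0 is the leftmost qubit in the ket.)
0.321|00⟩ + 0.9471|01⟩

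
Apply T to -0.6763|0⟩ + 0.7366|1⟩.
-0.6763|0⟩ + (0.5209 + 0.5209i)|1⟩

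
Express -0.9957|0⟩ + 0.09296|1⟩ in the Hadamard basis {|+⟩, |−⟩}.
-0.6383|+⟩ - 0.7698|−⟩

With |ψ⟩ = α|0⟩ + β|1⟩, the Hadamard-basis coefficients are ⟨+|ψ⟩ = (α + β)/√2 and ⟨−|ψ⟩ = (α − β)/√2.
Here α = -0.9957, β = 0.09296: (α + β)/√2 = -0.6383, (α − β)/√2 = -0.7698.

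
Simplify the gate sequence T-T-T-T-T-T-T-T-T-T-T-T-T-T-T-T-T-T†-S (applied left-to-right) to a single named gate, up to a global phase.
S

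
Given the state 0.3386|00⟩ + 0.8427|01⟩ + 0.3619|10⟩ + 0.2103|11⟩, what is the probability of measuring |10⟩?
0.131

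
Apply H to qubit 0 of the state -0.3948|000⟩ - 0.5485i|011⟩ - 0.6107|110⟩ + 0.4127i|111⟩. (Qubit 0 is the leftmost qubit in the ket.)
-0.2792|000⟩ - 0.4318|010⟩ - 0.09603i|011⟩ - 0.2792|100⟩ + 0.4318|110⟩ - 0.6797i|111⟩

H on qubit 0 mixes each pair of kets that differ only in qubit 0: amplitudes (a, b) of (|…0…⟩, |…1…⟩) become ((a + b)/√2, (a − b)/√2). Kets absent from the input have amplitude 0.
(|000⟩, |100⟩): (a, b) = (-0.3948, 0) → (-0.2792, -0.2792)
(|010⟩, |110⟩): (a, b) = (0, -0.6107) → (-0.4318, 0.4318)
(|011⟩, |111⟩): (a, b) = (-0.5485i, 0.4127i) → (-0.09603i, -0.6797i)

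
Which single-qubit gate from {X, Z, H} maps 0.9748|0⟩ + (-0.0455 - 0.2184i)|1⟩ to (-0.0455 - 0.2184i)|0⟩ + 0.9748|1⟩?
X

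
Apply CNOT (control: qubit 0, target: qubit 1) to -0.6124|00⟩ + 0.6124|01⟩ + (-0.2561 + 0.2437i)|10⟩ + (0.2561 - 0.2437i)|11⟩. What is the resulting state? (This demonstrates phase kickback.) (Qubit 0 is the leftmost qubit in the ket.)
-0.6124|00⟩ + 0.6124|01⟩ + (0.2561 - 0.2437i)|10⟩ + (-0.2561 + 0.2437i)|11⟩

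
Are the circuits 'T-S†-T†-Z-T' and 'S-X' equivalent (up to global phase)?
No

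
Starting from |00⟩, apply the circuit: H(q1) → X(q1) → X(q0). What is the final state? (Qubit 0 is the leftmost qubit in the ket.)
1/√2|10⟩ + 1/√2|11⟩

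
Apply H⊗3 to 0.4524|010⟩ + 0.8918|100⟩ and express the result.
0.4752|000⟩ + 0.4752|001⟩ + 0.1554|010⟩ + 0.1554|011⟩ - 0.1554|100⟩ - 0.1554|101⟩ - 0.4752|110⟩ - 0.4752|111⟩

H⊗3 gives amp(|y⟩) = (1/2√2) Σ_x (−1)^(x·y) amp(|x⟩), where x·y is the number of positions in which both x and y have a 1.
|000⟩: (0.4524 + 0.8918)/(2√2) = 0.4752
|001⟩: (0.4524 + 0.8918)/(2√2) = 0.4752
|010⟩: (-0.4524 + 0.8918)/(2√2) = 0.1554
|011⟩: (-0.4524 + 0.8918)/(2√2) = 0.1554
|100⟩: (0.4524 - 0.8918)/(2√2) = -0.1554
|101⟩: (0.4524 - 0.8918)/(2√2) = -0.1554
|110⟩: (-0.4524 - 0.8918)/(2√2) = -0.4752
|111⟩: (-0.4524 - 0.8918)/(2√2) = -0.4752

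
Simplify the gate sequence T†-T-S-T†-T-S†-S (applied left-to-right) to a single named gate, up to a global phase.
S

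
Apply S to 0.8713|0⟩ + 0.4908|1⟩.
0.8713|0⟩ + 0.4908i|1⟩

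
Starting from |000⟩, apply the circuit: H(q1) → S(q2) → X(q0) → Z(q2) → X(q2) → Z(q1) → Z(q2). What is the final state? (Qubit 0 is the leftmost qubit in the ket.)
-1/√2|101⟩ + 1/√2|111⟩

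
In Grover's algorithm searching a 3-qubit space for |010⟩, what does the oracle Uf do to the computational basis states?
Uf|x⟩ = -|x⟩ if x = 010, else |x⟩ (phase flip on target)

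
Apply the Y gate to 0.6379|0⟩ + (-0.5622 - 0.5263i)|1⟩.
(-0.5263 + 0.5622i)|0⟩ + 0.6379i|1⟩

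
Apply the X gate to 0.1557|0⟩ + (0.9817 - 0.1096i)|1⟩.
(0.9817 - 0.1096i)|0⟩ + 0.1557|1⟩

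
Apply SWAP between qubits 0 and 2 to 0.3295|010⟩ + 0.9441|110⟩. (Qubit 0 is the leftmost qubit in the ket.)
0.3295|010⟩ + 0.9441|011⟩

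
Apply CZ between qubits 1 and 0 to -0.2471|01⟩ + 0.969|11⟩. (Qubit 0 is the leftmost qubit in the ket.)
-0.2471|01⟩ - 0.969|11⟩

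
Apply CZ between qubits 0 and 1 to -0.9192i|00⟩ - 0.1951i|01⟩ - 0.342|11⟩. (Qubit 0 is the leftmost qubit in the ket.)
-0.9192i|00⟩ - 0.1951i|01⟩ + 0.342|11⟩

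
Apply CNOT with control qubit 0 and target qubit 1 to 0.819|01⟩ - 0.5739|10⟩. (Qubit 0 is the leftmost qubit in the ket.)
0.819|01⟩ - 0.5739|11⟩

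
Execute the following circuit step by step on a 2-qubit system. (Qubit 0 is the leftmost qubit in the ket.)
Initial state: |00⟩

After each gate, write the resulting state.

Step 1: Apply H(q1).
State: 1/√2|00⟩ + 1/√2|01⟩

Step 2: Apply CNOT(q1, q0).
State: 1/√2|00⟩ + 1/√2|11⟩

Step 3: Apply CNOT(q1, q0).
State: 1/√2|00⟩ + 1/√2|01⟩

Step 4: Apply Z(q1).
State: 1/√2|00⟩ - 1/√2|01⟩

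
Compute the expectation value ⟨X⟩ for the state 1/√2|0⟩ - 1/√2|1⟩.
-1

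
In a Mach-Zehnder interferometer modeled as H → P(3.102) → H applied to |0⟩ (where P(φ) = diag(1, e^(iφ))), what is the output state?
(0.0003918 + 0.01979i)|0⟩ + (0.9996 - 0.01979i)|1⟩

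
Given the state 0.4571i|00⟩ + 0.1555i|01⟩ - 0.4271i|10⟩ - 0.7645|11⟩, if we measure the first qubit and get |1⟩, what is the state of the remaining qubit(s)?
-0.4877i|0⟩ - 0.873|1⟩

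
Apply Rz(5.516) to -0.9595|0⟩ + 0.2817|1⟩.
(0.8898 + 0.3591i)|0⟩ + (-0.2612 + 0.1054i)|1⟩

Rz(5.516) = [[e^(−iθ/2), 0], [0, e^(iθ/2)]] with e^(±iθ/2) = cos(θ/2) ± i·sin(θ/2); θ = 5.516, cos(θ/2) ≈ -0.927326, sin(θ/2) ≈ 0.374254.
With a = amp(|0⟩) = -0.9595 and b = amp(|1⟩) = 0.2817:
new amp(|0⟩) = (-0.927326 - 0.374254i)·a = (0.8898 + 0.3591i)
new amp(|1⟩) = (-0.927326 + 0.374254i)·b = (-0.2612 + 0.1054i)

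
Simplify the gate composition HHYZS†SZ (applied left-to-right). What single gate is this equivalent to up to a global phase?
Y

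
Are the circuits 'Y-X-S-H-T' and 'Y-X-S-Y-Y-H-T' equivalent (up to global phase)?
Yes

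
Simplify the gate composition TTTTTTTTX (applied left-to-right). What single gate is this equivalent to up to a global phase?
X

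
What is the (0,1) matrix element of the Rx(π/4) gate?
-0.3827i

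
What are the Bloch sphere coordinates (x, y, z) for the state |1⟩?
(0, 0, -1)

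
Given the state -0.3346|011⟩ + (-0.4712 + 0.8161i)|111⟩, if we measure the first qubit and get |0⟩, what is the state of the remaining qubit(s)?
-|11⟩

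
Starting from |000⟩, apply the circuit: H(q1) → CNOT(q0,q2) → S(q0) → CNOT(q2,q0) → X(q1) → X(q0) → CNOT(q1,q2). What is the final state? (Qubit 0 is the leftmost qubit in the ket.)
1/√2|100⟩ + 1/√2|111⟩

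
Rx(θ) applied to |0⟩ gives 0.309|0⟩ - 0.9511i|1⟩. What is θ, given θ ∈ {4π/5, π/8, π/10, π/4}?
4π/5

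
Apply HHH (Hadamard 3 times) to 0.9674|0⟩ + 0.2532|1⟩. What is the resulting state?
0.8631|0⟩ + 0.505|1⟩

H² = I, so H^3 = H: a single Hadamard. With (a, b) = (0.9674, 0.2532), H gives ((a + b)/√2, (a − b)/√2) = (0.8631, 0.505).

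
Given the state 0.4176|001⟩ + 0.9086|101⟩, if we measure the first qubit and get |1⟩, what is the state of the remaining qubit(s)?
|01⟩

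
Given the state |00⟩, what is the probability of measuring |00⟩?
1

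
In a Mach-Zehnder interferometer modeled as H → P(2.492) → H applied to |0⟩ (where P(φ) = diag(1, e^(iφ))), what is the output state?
(0.1018 + 0.3024i)|0⟩ + (0.8982 - 0.3024i)|1⟩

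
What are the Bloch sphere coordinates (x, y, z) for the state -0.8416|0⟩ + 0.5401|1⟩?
(-0.9091, 0, 0.4166)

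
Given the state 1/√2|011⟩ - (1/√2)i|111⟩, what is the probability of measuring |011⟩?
1/2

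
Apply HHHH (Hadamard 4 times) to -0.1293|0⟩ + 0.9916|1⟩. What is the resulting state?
-0.1293|0⟩ + 0.9916|1⟩

H² = I, so an even number of Hadamards cancels: H^4 = I and the state is unchanged.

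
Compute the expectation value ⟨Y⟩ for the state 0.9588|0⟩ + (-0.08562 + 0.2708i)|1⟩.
0.5193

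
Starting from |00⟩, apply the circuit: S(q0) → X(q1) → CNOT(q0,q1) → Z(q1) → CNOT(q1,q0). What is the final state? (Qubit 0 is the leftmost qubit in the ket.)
-|11⟩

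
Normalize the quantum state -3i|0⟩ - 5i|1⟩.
-0.5145i|0⟩ - 0.8575i|1⟩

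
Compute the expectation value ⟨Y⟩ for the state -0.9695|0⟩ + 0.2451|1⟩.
0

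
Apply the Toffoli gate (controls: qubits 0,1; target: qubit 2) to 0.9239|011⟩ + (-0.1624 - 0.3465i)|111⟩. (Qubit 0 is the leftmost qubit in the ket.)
0.9239|011⟩ + (-0.1624 - 0.3465i)|110⟩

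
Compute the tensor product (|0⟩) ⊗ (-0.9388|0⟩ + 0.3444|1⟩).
-0.9388|00⟩ + 0.3444|01⟩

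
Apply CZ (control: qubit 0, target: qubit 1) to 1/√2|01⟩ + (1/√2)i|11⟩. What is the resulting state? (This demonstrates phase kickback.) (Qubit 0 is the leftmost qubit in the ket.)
1/√2|01⟩ - (1/√2)i|11⟩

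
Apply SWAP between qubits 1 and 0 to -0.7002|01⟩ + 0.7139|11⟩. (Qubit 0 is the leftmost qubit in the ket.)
-0.7002|10⟩ + 0.7139|11⟩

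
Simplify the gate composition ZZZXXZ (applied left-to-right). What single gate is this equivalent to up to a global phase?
I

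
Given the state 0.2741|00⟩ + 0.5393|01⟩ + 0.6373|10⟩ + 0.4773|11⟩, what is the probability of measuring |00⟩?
0.07513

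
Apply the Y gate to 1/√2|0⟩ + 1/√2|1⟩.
-(1/√2)i|0⟩ + (1/√2)i|1⟩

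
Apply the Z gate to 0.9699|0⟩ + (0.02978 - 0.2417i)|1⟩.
0.9699|0⟩ + (-0.02978 + 0.2417i)|1⟩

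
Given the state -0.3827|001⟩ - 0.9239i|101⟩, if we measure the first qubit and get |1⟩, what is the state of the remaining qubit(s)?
-i|01⟩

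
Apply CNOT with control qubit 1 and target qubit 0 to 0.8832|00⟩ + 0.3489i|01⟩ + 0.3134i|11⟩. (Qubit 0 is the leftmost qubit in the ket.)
0.8832|00⟩ + 0.3134i|01⟩ + 0.3489i|11⟩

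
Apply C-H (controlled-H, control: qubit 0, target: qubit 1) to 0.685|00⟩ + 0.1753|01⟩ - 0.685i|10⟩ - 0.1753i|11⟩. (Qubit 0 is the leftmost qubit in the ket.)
0.685|00⟩ + 0.1753|01⟩ - 0.6083i|10⟩ - 0.3604i|11⟩

C-H leaves the control-|0⟩ kets |00⟩, |01⟩ unchanged and applies H to qubit 1 on the control-|1⟩ pair (|10⟩, |11⟩).
H = [[1/√2, 1/√2], [1/√2, -1/√2]].
With a = amp(|10⟩) = -0.685i and b = amp(|11⟩) = -0.1753i:
new amp(|10⟩) = (1/√2)·a + (1/√2)·b = -0.6083i
new amp(|11⟩) = (1/√2)·a + (-1/√2)·b = -0.3604i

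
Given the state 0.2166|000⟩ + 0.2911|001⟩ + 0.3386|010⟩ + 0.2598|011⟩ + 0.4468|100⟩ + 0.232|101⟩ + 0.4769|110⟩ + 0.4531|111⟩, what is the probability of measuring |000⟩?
0.04692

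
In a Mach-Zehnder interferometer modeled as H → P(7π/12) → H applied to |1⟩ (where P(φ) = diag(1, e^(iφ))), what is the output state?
(0.6294 - 0.483i)|0⟩ + (0.3706 + 0.483i)|1⟩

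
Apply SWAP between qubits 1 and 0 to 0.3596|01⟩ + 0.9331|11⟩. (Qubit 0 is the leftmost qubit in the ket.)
0.3596|10⟩ + 0.9331|11⟩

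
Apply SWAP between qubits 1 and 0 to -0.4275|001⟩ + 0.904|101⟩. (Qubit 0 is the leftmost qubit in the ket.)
-0.4275|001⟩ + 0.904|011⟩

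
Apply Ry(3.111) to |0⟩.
0.0153|0⟩ + 0.9999|1⟩

Ry(3.111) = [[cos(θ/2), −sin(θ/2)], [sin(θ/2), cos(θ/2)]]; θ = 3.111, cos(θ/2) ≈ 0.0152957, sin(θ/2) ≈ 0.999883.
With a = amp(|0⟩) = 1 and b = amp(|1⟩) = 0:
new amp(|0⟩) = (0.0152957)·a + (-0.999883)·b = 0.0153
new amp(|1⟩) = (0.999883)·a + (0.0152957)·b = 0.9999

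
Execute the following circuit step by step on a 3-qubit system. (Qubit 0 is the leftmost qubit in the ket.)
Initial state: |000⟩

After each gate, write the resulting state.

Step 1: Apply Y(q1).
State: i|010⟩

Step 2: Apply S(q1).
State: -|010⟩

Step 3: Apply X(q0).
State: -|110⟩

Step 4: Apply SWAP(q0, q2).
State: -|011⟩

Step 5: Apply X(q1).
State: -|001⟩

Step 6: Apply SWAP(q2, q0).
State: -|100⟩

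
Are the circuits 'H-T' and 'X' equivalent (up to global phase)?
No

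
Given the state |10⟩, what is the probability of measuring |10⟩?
1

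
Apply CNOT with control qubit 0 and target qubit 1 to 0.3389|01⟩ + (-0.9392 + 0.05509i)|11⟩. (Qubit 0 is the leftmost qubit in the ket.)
0.3389|01⟩ + (-0.9392 + 0.05509i)|10⟩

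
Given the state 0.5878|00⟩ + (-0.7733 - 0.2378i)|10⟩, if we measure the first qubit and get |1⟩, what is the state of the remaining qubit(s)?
(-0.9558 - 0.2939i)|0⟩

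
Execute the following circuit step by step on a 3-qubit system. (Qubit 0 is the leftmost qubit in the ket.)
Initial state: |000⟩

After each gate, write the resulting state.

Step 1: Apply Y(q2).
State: i|001⟩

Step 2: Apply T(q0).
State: i|001⟩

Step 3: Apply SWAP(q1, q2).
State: i|010⟩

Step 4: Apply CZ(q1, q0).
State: i|010⟩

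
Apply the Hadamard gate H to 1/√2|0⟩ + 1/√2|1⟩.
|0⟩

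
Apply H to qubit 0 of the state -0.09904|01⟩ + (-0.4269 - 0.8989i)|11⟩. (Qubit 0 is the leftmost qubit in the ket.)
(-0.3719 - 0.6356i)|01⟩ + (0.2318 + 0.6356i)|11⟩

H on qubit 0 mixes each pair of kets that differ only in qubit 0: amplitudes (a, b) of (|…0…⟩, |…1…⟩) become ((a + b)/√2, (a − b)/√2). Kets absent from the input have amplitude 0.
(|01⟩, |11⟩): (a, b) = (-0.09904, (-0.4269 - 0.8989i)) → ((-0.3719 - 0.6356i), (0.2318 + 0.6356i))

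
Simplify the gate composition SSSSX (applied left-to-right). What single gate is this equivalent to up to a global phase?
X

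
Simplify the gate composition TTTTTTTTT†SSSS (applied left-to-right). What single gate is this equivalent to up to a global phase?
T†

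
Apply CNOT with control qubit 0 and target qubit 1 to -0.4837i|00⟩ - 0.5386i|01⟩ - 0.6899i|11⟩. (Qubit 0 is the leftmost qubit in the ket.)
-0.4837i|00⟩ - 0.5386i|01⟩ - 0.6899i|10⟩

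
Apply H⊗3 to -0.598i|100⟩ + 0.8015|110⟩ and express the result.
(0.2834 - 0.2114i)|000⟩ + (0.2834 - 0.2114i)|001⟩ + (-0.2834 - 0.2114i)|010⟩ + (-0.2834 - 0.2114i)|011⟩ + (-0.2834 + 0.2114i)|100⟩ + (-0.2834 + 0.2114i)|101⟩ + (0.2834 + 0.2114i)|110⟩ + (0.2834 + 0.2114i)|111⟩

H⊗3 gives amp(|y⟩) = (1/2√2) Σ_x (−1)^(x·y) amp(|x⟩), where x·y is the number of positions in which both x and y have a 1.
|000⟩: (-0.598i + 0.8015)/(2√2) = (0.2834 - 0.2114i)
|001⟩: (-0.598i + 0.8015)/(2√2) = (0.2834 - 0.2114i)
|010⟩: (-0.598i - 0.8015)/(2√2) = (-0.2834 - 0.2114i)
|011⟩: (-0.598i - 0.8015)/(2√2) = (-0.2834 - 0.2114i)
|100⟩: (0.598i - 0.8015)/(2√2) = (-0.2834 + 0.2114i)
|101⟩: (0.598i - 0.8015)/(2√2) = (-0.2834 + 0.2114i)
|110⟩: (0.598i + 0.8015)/(2√2) = (0.2834 + 0.2114i)
|111⟩: (0.598i + 0.8015)/(2√2) = (0.2834 + 0.2114i)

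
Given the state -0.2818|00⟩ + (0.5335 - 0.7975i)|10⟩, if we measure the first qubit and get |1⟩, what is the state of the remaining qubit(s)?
(0.556 - 0.8312i)|0⟩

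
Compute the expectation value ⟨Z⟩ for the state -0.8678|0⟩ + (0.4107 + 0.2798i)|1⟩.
0.5061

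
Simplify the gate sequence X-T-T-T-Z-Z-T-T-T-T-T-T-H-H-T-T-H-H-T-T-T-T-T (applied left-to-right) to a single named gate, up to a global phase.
X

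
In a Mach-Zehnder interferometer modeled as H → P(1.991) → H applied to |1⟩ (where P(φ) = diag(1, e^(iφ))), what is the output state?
(0.704 - 0.4565i)|0⟩ + (0.296 + 0.4565i)|1⟩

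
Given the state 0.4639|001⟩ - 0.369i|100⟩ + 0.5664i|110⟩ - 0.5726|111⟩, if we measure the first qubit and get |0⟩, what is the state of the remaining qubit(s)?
|01⟩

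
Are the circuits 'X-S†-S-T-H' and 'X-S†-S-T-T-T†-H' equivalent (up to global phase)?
Yes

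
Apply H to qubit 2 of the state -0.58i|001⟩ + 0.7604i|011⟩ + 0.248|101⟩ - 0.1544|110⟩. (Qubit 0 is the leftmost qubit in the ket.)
-0.4101i|000⟩ + 0.4101i|001⟩ + 0.5377i|010⟩ - 0.5377i|011⟩ + 0.1754|100⟩ - 0.1754|101⟩ - 0.1092|110⟩ - 0.1092|111⟩

H on qubit 2 mixes each pair of kets that differ only in qubit 2: amplitudes (a, b) of (|…0…⟩, |…1…⟩) become ((a + b)/√2, (a − b)/√2). Kets absent from the input have amplitude 0.
(|000⟩, |001⟩): (a, b) = (0, -0.58i) → (-0.4101i, 0.4101i)
(|010⟩, |011⟩): (a, b) = (0, 0.7604i) → (0.5377i, -0.5377i)
(|100⟩, |101⟩): (a, b) = (0, 0.248) → (0.1754, -0.1754)
(|110⟩, |111⟩): (a, b) = (-0.1544, 0) → (-0.1092, -0.1092)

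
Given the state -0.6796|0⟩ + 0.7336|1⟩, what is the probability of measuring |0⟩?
0.4619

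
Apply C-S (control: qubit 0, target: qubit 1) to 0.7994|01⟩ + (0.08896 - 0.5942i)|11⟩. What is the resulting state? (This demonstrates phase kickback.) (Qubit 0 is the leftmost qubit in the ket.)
0.7994|01⟩ + (0.5942 + 0.08896i)|11⟩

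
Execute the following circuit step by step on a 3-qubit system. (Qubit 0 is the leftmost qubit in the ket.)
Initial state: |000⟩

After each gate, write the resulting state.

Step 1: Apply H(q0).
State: 1/√2|000⟩ + 1/√2|100⟩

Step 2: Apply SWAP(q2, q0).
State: 1/√2|000⟩ + 1/√2|001⟩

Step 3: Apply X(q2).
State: 1/√2|000⟩ + 1/√2|001⟩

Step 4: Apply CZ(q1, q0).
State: 1/√2|000⟩ + 1/√2|001⟩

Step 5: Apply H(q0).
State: 1/2|000⟩ + 1/2|001⟩ + 1/2|100⟩ + 1/2|101⟩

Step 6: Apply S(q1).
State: 1/2|000⟩ + 1/2|001⟩ + 1/2|100⟩ + 1/2|101⟩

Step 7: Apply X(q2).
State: 1/2|000⟩ + 1/2|001⟩ + 1/2|100⟩ + 1/2|101⟩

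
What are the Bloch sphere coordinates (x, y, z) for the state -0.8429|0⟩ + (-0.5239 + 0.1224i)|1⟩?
(0.8832, -0.2063, 0.421)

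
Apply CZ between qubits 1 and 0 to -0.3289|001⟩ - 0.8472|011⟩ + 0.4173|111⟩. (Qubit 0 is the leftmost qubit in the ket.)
-0.3289|001⟩ - 0.8472|011⟩ - 0.4173|111⟩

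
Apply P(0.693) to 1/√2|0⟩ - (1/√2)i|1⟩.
1/√2|0⟩ + (0.4517 - 0.544i)|1⟩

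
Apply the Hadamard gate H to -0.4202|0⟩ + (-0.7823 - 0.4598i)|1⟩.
(-0.8503 - 0.3251i)|0⟩ + (0.256 + 0.3251i)|1⟩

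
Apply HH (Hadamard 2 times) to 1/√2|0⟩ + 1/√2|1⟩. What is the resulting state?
1/√2|0⟩ + 1/√2|1⟩

H² = I, so an even number of Hadamards cancels: H^2 = I and the state is unchanged.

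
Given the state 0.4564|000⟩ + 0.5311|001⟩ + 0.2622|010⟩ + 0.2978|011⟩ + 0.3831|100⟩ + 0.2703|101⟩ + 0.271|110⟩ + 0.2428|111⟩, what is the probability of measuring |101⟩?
0.07306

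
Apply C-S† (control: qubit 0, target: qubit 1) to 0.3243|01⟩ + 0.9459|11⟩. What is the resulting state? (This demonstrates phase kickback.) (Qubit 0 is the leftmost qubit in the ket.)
0.3243|01⟩ - 0.9459i|11⟩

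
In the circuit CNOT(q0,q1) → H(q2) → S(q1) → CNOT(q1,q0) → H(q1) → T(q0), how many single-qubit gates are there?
4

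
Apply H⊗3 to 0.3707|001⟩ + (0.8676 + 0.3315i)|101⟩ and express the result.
(0.4378 + 0.1172i)|000⟩ + (-0.4378 - 0.1172i)|001⟩ + (0.4378 + 0.1172i)|010⟩ + (-0.4378 - 0.1172i)|011⟩ + (-0.1757 - 0.1172i)|100⟩ + (0.1757 + 0.1172i)|101⟩ + (-0.1757 - 0.1172i)|110⟩ + (0.1757 + 0.1172i)|111⟩

H⊗3 gives amp(|y⟩) = (1/2√2) Σ_x (−1)^(x·y) amp(|x⟩), where x·y is the number of positions in which both x and y have a 1.
|000⟩: (0.3707 + (0.8676 + 0.3315i))/(2√2) = (0.4378 + 0.1172i)
|001⟩: (-0.3707 - (0.8676 + 0.3315i))/(2√2) = (-0.4378 - 0.1172i)
|010⟩: (0.3707 + (0.8676 + 0.3315i))/(2√2) = (0.4378 + 0.1172i)
|011⟩: (-0.3707 - (0.8676 + 0.3315i))/(2√2) = (-0.4378 - 0.1172i)
|100⟩: (0.3707 - (0.8676 + 0.3315i))/(2√2) = (-0.1757 - 0.1172i)
|101⟩: (-0.3707 + (0.8676 + 0.3315i))/(2√2) = (0.1757 + 0.1172i)
|110⟩: (0.3707 - (0.8676 + 0.3315i))/(2√2) = (-0.1757 - 0.1172i)
|111⟩: (-0.3707 + (0.8676 + 0.3315i))/(2√2) = (0.1757 + 0.1172i)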